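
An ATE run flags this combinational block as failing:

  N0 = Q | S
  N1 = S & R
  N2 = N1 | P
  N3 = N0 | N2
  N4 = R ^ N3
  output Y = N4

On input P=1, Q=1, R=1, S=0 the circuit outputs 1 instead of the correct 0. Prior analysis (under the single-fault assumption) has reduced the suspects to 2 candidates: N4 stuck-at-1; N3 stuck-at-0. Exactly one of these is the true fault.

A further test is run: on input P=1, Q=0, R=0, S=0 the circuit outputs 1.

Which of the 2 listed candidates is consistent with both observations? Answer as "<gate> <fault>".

N4 stuck-at-1

Evaluate each candidate on input P=1, Q=0, R=0, S=0:
  N4 stuck-at-1: N0=0, N1=0, N2=1, N3=1, N4=1 [stuck-at-1] → 1 — matches
  N3 stuck-at-0: N0=0, N1=0, N2=1, N3=0 [stuck-at-0], N4=0 → 0 — eliminated
Only N4 stuck-at-1 reproduces the observed 1.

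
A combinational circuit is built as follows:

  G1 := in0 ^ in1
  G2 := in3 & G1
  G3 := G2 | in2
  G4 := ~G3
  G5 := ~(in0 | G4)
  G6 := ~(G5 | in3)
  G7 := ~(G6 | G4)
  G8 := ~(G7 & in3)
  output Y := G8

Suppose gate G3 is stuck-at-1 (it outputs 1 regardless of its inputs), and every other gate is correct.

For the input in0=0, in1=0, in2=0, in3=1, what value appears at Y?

0

Propagate with G3 forced: G1=0, G2=0, G3=1 [stuck-at-1], G4=0, G5=1, G6=0, G7=1, G8=0.
So Y = 0. (Without the fault it would be 1.)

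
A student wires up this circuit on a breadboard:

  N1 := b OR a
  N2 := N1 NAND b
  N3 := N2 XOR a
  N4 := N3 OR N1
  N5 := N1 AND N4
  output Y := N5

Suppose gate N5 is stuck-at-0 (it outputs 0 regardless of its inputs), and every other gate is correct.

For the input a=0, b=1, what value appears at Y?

Propagate with N5 forced: N1=1, N2=0, N3=0, N4=1, N5=0 [stuck-at-0].
So Y = 0. (Without the fault it would be 1.)

0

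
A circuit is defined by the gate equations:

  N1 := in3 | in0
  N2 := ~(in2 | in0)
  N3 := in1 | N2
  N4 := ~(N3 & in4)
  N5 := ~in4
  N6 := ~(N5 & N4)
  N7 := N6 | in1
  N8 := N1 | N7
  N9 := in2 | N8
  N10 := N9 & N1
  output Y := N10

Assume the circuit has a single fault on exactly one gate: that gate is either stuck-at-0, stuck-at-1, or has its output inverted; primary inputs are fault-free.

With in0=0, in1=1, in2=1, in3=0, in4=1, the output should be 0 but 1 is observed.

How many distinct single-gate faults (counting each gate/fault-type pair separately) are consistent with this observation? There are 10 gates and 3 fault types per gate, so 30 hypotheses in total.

4

Fault-free: N1=0, N2=0, N3=1, N4=0, N5=0, N6=1, N7=1, N8=1, N9=1, N10=0 → 0. Observed 1.
  N1: stuck-at-1, inverted output ✓; others ✗
  N2: none of the 3 fault types match ✗
  N3: none of the 3 fault types match ✗
  N4: none of the 3 fault types match ✗
  N5: none of the 3 fault types match ✗
  N6: none of the 3 fault types match ✗
  N7: none of the 3 fault types match ✗
  N8: none of the 3 fault types match ✗
  N9: none of the 3 fault types match ✗
  N10: stuck-at-1, inverted output ✓; others ✗
Consistent faults: {N1 stuck-at-1, N1 inverted output, N10 stuck-at-1, N10 inverted output} — 4 in all.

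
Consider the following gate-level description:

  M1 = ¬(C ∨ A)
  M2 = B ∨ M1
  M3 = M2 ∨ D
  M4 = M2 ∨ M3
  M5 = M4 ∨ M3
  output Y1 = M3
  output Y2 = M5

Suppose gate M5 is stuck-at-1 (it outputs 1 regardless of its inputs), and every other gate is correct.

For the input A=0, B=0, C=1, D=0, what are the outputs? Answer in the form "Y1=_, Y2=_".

Propagate with M5 forced: M1=0, M2=0, M3=0, M4=0, M5=1 [stuck-at-1].
So the outputs are Y1=0, Y2=1. (Without the fault they would be Y1=0, Y2=0.)

Y1=0, Y2=1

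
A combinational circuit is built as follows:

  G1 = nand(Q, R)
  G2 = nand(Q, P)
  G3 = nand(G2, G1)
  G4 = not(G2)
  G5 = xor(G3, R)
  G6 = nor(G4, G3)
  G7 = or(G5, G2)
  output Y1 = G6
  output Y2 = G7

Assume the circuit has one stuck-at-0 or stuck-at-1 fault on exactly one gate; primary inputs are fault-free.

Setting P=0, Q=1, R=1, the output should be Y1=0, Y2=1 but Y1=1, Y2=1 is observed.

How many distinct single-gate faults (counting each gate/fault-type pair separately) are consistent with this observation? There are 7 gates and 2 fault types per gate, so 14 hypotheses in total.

Fault-free: G1=0, G2=1, G3=1, G4=0, G5=0, G6=0, G7=1 → Y1=0, Y2=1. Observed Y1=1, Y2=1.
  G1 stuck-at-0: output Y1=0, Y2=1 ✗
  G1 stuck-at-1: output Y1=1, Y2=1 ✓
  G2 stuck-at-0: output Y1=0, Y2=0 ✗
  G2 stuck-at-1: output Y1=0, Y2=1 ✗
  G3 stuck-at-0: output Y1=1, Y2=1 ✓
  G3 stuck-at-1: output Y1=0, Y2=1 ✗
  G4 stuck-at-0: output Y1=0, Y2=1 ✗
  G4 stuck-at-1: output Y1=0, Y2=1 ✗
  G5 stuck-at-0: output Y1=0, Y2=1 ✗
  G5 stuck-at-1: output Y1=0, Y2=1 ✗
  G6 stuck-at-0: output Y1=0, Y2=1 ✗
  G6 stuck-at-1: output Y1=1, Y2=1 ✓
  G7 stuck-at-0: output Y1=0, Y2=0 ✗
  G7 stuck-at-1: output Y1=0, Y2=1 ✗
Consistent faults: {G1 stuck-at-1, G3 stuck-at-0, G6 stuck-at-1} — 3 in all.

3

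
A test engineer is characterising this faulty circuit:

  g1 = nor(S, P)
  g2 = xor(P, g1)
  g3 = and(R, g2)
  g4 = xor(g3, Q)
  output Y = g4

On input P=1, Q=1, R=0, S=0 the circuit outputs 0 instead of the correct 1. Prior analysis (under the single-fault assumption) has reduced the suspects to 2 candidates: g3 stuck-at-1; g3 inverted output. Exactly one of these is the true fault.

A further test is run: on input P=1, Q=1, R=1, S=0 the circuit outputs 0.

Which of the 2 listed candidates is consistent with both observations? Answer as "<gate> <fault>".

g3 stuck-at-1

Evaluate each candidate on input P=1, Q=1, R=1, S=0:
  g3 stuck-at-1: g1=0, g2=1, g3=1 [stuck-at-1], g4=0 → 0 — matches
  g3 inverted output: g1=0, g2=1, g3=0 [inverted output], g4=1 → 1 — eliminated
Only g3 stuck-at-1 reproduces the observed 0.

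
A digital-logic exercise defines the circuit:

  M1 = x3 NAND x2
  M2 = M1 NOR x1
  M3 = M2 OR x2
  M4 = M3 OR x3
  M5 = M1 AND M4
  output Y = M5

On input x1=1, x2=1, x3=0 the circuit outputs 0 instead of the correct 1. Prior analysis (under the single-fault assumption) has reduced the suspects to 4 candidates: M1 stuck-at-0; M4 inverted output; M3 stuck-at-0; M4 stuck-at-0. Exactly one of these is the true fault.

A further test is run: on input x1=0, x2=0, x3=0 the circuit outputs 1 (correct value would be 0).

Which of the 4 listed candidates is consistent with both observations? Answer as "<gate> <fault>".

M4 inverted output

Evaluate each candidate on input x1=0, x2=0, x3=0:
  M1 stuck-at-0: M1=0 [stuck-at-0], M2=1, M3=1, M4=1, M5=0 → 0 — eliminated
  M4 inverted output: M1=1, M2=0, M3=0, M4=1 [inverted output], M5=1 → 1 — matches
  M3 stuck-at-0: M1=1, M2=0, M3=0 [stuck-at-0], M4=0, M5=0 → 0 — eliminated
  M4 stuck-at-0: M1=1, M2=0, M3=0, M4=0 [stuck-at-0], M5=0 → 0 — eliminated
Only M4 inverted output reproduces the observed 1.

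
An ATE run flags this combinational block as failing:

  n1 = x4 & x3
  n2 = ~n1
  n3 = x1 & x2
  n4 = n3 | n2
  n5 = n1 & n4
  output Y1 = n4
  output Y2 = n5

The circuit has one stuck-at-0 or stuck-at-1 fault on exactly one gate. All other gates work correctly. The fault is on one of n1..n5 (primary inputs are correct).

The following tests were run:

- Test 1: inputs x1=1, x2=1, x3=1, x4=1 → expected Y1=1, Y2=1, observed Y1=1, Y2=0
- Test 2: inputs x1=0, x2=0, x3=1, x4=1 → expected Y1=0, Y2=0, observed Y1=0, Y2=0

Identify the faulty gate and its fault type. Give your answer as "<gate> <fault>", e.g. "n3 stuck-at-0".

n5 stuck-at-0

Fault-free values for test 1 (x1=1, x2=1, x3=1, x4=1): n1=1, n2=0, n3=1, n4=1, n5=1, giving Y1=1, Y2=1. Observed Y1=1, Y2=0.
Test 1: faults giving observed Y1=1, Y2=0 are {n1 stuck-at-0, n5 stuck-at-0}.
Test 2 (x1=0, x2=0, x3=1, x4=1): fault-free n1=1, n2=0, n3=0, n4=0, n5=0 → Y1=0, Y2=0; observed Y1=0, Y2=0. Eliminates n1 stuck-at-0.
Only n5 stuck-at-0 is consistent with every test.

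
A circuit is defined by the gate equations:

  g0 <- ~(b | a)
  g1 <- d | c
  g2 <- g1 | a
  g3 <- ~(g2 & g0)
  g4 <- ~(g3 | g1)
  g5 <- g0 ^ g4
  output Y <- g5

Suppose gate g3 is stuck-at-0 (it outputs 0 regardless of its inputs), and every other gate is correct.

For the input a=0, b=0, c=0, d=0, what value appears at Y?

Propagate with g3 forced: g0=1, g1=0, g2=0, g3=0 [stuck-at-0], g4=1, g5=0.
So Y = 0. (Without the fault it would be 1.)

0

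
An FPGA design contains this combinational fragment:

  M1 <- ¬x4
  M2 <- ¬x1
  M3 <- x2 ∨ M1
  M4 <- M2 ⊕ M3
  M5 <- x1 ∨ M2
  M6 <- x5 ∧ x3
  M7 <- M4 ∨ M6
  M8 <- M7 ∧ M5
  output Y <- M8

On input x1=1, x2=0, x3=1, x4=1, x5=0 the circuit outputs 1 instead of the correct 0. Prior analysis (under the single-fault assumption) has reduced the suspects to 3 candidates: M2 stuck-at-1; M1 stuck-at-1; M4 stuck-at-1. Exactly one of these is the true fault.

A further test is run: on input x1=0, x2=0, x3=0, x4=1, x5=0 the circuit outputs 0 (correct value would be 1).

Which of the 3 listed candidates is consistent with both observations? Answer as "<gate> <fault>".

M1 stuck-at-1

Evaluate each candidate on input x1=0, x2=0, x3=0, x4=1, x5=0:
  M2 stuck-at-1: M1=0, M2=1 [stuck-at-1], M3=0, M4=1, M5=1, M6=0, M7=1, M8=1 → 1 — eliminated
  M1 stuck-at-1: M1=1 [stuck-at-1], M2=1, M3=1, M4=0, M5=1, M6=0, M7=0, M8=0 → 0 — matches
  M4 stuck-at-1: M1=0, M2=1, M3=0, M4=1 [stuck-at-1], M5=1, M6=0, M7=1, M8=1 → 1 — eliminated
Only M1 stuck-at-1 reproduces the observed 0.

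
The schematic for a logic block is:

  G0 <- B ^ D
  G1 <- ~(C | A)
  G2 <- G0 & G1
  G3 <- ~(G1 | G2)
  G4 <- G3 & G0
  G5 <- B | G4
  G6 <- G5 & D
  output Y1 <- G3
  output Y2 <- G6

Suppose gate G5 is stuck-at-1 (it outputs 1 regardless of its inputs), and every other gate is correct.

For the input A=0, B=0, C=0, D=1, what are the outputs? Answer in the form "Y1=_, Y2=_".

Propagate with G5 forced: G0=1, G1=1, G2=1, G3=0, G4=0, G5=1 [stuck-at-1], G6=1.
So the outputs are Y1=0, Y2=1. (Without the fault they would be Y1=0, Y2=0.)

Y1=0, Y2=1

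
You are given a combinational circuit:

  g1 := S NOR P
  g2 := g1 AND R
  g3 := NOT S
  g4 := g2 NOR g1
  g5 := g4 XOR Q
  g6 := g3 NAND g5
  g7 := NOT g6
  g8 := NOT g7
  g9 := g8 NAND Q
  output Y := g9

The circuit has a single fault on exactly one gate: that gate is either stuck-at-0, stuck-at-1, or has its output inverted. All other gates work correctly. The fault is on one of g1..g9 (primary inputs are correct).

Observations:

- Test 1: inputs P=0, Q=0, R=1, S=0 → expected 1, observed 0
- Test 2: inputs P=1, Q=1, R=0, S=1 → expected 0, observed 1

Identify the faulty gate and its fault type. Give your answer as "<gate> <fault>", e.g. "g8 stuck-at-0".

g9 inverted output

Fault-free values for test 1 (P=0, Q=0, R=1, S=0): g1=1, g2=1, g3=1, g4=0, g5=0, g6=1, g7=0, g8=1, g9=1, giving Y=1. Observed 0.
Test 1: faults giving observed 0 are {g9 stuck-at-0, g9 inverted output}.
Test 2 (P=1, Q=1, R=0, S=1): fault-free g1=0, g2=0, g3=0, g4=1, g5=0, g6=1, g7=0, g8=1, g9=0 → 0; observed 1. Eliminates g9 stuck-at-0.
Only g9 inverted output is consistent with every test.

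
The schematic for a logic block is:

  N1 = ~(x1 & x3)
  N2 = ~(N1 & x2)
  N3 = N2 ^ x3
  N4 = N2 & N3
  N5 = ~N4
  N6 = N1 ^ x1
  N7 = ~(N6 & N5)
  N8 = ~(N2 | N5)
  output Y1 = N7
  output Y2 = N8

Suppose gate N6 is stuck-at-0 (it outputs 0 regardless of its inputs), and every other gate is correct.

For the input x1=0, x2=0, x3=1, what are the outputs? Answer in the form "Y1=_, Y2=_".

Propagate with N6 forced: N1=1, N2=1, N3=0, N4=0, N5=1, N6=0 [stuck-at-0], N7=1, N8=0.
So the outputs are Y1=1, Y2=0. (Without the fault they would be Y1=0, Y2=0.)

Y1=1, Y2=0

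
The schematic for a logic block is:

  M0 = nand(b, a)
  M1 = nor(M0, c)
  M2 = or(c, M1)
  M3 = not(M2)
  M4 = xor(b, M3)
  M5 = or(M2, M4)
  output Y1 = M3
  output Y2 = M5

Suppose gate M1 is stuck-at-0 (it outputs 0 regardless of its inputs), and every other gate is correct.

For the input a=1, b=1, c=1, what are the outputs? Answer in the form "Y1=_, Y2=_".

Propagate with M1 forced: M0=0, M1=0 [stuck-at-0], M2=1, M3=0, M4=1, M5=1.
So the outputs are Y1=0, Y2=1. (Same as the fault-free value — the fault is masked on this input.)

Y1=0, Y2=1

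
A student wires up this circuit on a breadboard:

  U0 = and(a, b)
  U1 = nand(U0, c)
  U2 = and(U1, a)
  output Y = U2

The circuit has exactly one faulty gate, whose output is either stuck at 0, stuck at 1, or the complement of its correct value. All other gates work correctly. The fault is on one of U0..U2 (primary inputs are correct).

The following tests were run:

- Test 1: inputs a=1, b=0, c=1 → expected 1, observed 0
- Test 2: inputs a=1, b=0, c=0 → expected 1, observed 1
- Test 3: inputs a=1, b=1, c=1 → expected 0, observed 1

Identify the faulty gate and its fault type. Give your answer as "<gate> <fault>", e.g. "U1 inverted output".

U0 inverted output

Fault-free values for test 1 (a=1, b=0, c=1): U0=0, U1=1, U2=1, giving Y=1. Observed 0.
Test 1: faults giving observed 0 are {U0 stuck-at-1, U0 inverted output, U1 stuck-at-0, U1 inverted output, U2 stuck-at-0, U2 inverted output}.
Test 2 (a=1, b=0, c=0): fault-free U0=0, U1=1, U2=1 → 1; observed 1. Eliminates U1 stuck-at-0, U1 inverted output, U2 stuck-at-0, U2 inverted output.
Test 3 (a=1, b=1, c=1): fault-free U0=1, U1=0, U2=0 → 0; observed 1. Eliminates U0 stuck-at-1.
Only U0 inverted output is consistent with every test.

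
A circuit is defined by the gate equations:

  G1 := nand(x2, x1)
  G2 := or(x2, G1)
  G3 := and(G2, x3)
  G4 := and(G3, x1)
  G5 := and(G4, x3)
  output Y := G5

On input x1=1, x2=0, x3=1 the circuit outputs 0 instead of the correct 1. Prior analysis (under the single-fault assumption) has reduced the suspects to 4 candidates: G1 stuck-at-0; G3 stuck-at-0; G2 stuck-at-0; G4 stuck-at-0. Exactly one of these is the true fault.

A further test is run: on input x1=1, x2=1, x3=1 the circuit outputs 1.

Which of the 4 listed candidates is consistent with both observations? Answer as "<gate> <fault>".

Evaluate each candidate on input x1=1, x2=1, x3=1:
  G1 stuck-at-0: G1=0 [stuck-at-0], G2=1, G3=1, G4=1, G5=1 → 1 — matches
  G3 stuck-at-0: G1=0, G2=1, G3=0 [stuck-at-0], G4=0, G5=0 → 0 — eliminated
  G2 stuck-at-0: G1=0, G2=0 [stuck-at-0], G3=0, G4=0, G5=0 → 0 — eliminated
  G4 stuck-at-0: G1=0, G2=1, G3=1, G4=0 [stuck-at-0], G5=0 → 0 — eliminated
Only G1 stuck-at-0 reproduces the observed 1.

G1 stuck-at-0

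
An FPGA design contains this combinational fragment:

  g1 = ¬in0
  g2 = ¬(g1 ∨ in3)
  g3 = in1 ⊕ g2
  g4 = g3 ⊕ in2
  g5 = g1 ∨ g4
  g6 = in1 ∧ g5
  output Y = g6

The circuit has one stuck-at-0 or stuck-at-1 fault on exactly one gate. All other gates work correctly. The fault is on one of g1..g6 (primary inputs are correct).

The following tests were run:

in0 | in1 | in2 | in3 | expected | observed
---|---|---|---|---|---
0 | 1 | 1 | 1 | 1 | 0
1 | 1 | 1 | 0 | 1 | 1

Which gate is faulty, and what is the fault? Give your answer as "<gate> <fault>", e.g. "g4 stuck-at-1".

Fault-free values for test 1 (in0=0, in1=1, in2=1, in3=1): g1=1, g2=0, g3=1, g4=0, g5=1, g6=1, giving Y=1. Observed 0.
Test 1: faults giving observed 0 are {g1 stuck-at-0, g5 stuck-at-0, g6 stuck-at-0}.
Test 2 (in0=1, in1=1, in2=1, in3=0): fault-free g1=0, g2=1, g3=0, g4=1, g5=1, g6=1 → 1; observed 1. Eliminates g5 stuck-at-0, g6 stuck-at-0.
Only g1 stuck-at-0 is consistent with every test.

g1 stuck-at-0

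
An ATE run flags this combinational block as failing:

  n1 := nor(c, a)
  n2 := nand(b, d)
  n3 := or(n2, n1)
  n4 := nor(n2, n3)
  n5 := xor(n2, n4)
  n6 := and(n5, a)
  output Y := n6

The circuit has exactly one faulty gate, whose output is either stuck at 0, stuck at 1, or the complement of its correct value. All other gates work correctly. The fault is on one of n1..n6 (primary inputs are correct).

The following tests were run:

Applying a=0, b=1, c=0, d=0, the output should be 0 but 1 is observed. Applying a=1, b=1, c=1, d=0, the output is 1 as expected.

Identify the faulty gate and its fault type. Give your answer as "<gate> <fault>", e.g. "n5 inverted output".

n6 stuck-at-1

Fault-free values for test 1 (a=0, b=1, c=0, d=0): n1=1, n2=1, n3=1, n4=0, n5=1, n6=0, giving Y=0. Observed 1.
Test 1: faults giving observed 1 are {n6 stuck-at-1, n6 inverted output}.
Test 2 (a=1, b=1, c=1, d=0): fault-free n1=0, n2=1, n3=1, n4=0, n5=1, n6=1 → 1; observed 1. Eliminates n6 inverted output.
Only n6 stuck-at-1 is consistent with every test.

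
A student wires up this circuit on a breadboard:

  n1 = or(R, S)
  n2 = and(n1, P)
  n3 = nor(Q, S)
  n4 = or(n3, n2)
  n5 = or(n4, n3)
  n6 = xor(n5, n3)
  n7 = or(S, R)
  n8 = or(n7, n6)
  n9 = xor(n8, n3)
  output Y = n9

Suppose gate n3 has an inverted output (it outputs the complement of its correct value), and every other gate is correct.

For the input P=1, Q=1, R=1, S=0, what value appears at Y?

0

Propagate with n3 forced: n1=1, n2=1, n3=1 [inverted output], n4=1, n5=1, n6=0, n7=1, n8=1, n9=0.
So Y = 0. (Without the fault it would be 1.)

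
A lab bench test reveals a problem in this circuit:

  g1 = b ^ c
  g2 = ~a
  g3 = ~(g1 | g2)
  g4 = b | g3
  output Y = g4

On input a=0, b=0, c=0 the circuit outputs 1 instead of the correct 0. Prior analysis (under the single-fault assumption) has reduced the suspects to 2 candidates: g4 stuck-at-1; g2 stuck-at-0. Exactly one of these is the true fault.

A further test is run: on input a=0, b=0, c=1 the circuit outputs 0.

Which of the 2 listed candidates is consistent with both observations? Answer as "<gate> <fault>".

g2 stuck-at-0

Evaluate each candidate on input a=0, b=0, c=1:
  g4 stuck-at-1: g1=1, g2=1, g3=0, g4=1 [stuck-at-1] → 1 — eliminated
  g2 stuck-at-0: g1=1, g2=0 [stuck-at-0], g3=0, g4=0 → 0 — matches
Only g2 stuck-at-0 reproduces the observed 0.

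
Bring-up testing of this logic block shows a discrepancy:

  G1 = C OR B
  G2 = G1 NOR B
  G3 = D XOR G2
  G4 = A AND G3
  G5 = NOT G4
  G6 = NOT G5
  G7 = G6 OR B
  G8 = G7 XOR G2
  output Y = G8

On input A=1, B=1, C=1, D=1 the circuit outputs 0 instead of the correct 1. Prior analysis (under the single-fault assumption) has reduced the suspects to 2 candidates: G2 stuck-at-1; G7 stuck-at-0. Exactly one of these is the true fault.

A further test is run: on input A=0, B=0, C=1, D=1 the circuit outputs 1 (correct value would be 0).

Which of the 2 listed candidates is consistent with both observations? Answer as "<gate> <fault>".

Evaluate each candidate on input A=0, B=0, C=1, D=1:
  G2 stuck-at-1: G1=1, G2=1 [stuck-at-1], G3=0, G4=0, G5=1, G6=0, G7=0, G8=1 → 1 — matches
  G7 stuck-at-0: G1=1, G2=0, G3=1, G4=0, G5=1, G6=0, G7=0 [stuck-at-0], G8=0 → 0 — eliminated
Only G2 stuck-at-1 reproduces the observed 1.

G2 stuck-at-1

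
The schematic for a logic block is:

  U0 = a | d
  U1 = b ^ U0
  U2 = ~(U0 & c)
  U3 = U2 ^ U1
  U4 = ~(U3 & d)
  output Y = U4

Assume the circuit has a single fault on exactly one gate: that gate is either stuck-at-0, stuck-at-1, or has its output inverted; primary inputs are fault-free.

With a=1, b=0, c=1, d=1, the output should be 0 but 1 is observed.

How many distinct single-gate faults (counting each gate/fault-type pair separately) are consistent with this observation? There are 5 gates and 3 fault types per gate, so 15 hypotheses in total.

8

Fault-free: U0=1, U1=1, U2=0, U3=1, U4=0 → 0. Observed 1.
  U0: none of the 3 fault types match ✗
  U1: stuck-at-0, inverted output ✓; others ✗
  U2: stuck-at-1, inverted output ✓; others ✗
  U3: stuck-at-0, inverted output ✓; others ✗
  U4: stuck-at-1, inverted output ✓; others ✗
Consistent faults: {U1 stuck-at-0, U1 inverted output, U2 stuck-at-1, U2 inverted output, U3 stuck-at-0, U3 inverted output, U4 stuck-at-1, U4 inverted output} — 8 in all.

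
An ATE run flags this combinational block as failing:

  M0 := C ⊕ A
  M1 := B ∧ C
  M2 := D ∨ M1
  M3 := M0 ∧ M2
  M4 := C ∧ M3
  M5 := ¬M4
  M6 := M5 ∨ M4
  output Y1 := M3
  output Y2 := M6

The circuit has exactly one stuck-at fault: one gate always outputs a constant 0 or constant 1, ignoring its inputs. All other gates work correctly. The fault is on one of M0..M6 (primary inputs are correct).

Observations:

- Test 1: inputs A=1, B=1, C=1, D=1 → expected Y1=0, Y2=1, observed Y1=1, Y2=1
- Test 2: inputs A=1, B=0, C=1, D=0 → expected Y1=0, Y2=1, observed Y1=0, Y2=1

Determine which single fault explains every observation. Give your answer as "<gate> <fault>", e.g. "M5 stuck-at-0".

M0 stuck-at-1

Fault-free values for test 1 (A=1, B=1, C=1, D=1): M0=0, M1=1, M2=1, M3=0, M4=0, M5=1, M6=1, giving Y1=0, Y2=1. Observed Y1=1, Y2=1.
Test 1: faults giving observed Y1=1, Y2=1 are {M0 stuck-at-1, M3 stuck-at-1}.
Test 2 (A=1, B=0, C=1, D=0): fault-free M0=0, M1=0, M2=0, M3=0, M4=0, M5=1, M6=1 → Y1=0, Y2=1; observed Y1=0, Y2=1. Eliminates M3 stuck-at-1.
Only M0 stuck-at-1 is consistent with every test.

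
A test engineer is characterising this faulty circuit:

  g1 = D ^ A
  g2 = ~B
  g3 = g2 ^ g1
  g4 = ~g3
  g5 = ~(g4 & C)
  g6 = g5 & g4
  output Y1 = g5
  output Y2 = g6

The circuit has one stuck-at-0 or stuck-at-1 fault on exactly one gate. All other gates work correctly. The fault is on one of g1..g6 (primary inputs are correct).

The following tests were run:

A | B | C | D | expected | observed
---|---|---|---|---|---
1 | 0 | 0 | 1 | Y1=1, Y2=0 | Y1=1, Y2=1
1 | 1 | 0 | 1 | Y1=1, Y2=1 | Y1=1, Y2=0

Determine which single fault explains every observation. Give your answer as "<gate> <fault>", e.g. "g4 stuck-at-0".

g1 stuck-at-1

Fault-free values for test 1 (A=1, B=0, C=0, D=1): g1=0, g2=1, g3=1, g4=0, g5=1, g6=0, giving Y1=1, Y2=0. Observed Y1=1, Y2=1.
Test 1: faults giving observed Y1=1, Y2=1 are {g1 stuck-at-1, g2 stuck-at-0, g3 stuck-at-0, g4 stuck-at-1, g6 stuck-at-1}.
Test 2 (A=1, B=1, C=0, D=1): fault-free g1=0, g2=0, g3=0, g4=1, g5=1, g6=1 → Y1=1, Y2=1; observed Y1=1, Y2=0. Eliminates g2 stuck-at-0, g3 stuck-at-0, g4 stuck-at-1, g6 stuck-at-1.
Only g1 stuck-at-1 is consistent with every test.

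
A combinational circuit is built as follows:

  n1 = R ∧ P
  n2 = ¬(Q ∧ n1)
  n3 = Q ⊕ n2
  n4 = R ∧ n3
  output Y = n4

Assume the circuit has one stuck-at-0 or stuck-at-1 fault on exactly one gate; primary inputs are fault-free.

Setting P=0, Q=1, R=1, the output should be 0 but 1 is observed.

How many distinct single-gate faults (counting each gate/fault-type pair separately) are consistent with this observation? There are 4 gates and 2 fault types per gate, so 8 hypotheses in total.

Fault-free: n1=0, n2=1, n3=0, n4=0 → 0. Observed 1.
  n1 stuck-at-0: output 0 ✗
  n1 stuck-at-1: output 1 ✓
  n2 stuck-at-0: output 1 ✓
  n2 stuck-at-1: output 0 ✗
  n3 stuck-at-0: output 0 ✗
  n3 stuck-at-1: output 1 ✓
  n4 stuck-at-0: output 0 ✗
  n4 stuck-at-1: output 1 ✓
Consistent faults: {n1 stuck-at-1, n2 stuck-at-0, n3 stuck-at-1, n4 stuck-at-1} — 4 in all.

4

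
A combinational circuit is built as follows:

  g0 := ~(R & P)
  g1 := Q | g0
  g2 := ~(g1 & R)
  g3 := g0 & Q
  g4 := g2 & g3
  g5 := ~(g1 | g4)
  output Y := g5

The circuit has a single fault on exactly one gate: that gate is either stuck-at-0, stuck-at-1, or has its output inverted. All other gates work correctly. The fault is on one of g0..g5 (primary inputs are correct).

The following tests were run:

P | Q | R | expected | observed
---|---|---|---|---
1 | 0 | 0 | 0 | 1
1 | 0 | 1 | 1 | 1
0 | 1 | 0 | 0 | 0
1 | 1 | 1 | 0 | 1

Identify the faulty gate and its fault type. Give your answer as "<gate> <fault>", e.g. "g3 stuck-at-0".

g1 stuck-at-0

Fault-free values for test 1 (P=1, Q=0, R=0): g0=1, g1=1, g2=1, g3=0, g4=0, g5=0, giving Y=0. Observed 1.
Test 1: faults giving observed 1 are {g0 stuck-at-0, g0 inverted output, g1 stuck-at-0, g1 inverted output, g5 stuck-at-1, g5 inverted output}.
Test 2 (P=1, Q=0, R=1): fault-free g0=0, g1=0, g2=1, g3=0, g4=0, g5=1 → 1; observed 1. Eliminates g0 inverted output, g1 inverted output, g5 inverted output.
Test 3 (P=0, Q=1, R=0): fault-free g0=1, g1=1, g2=1, g3=1, g4=1, g5=0 → 0; observed 0. Eliminates g5 stuck-at-1.
Test 4 (P=1, Q=1, R=1): fault-free g0=0, g1=1, g2=0, g3=0, g4=0, g5=0 → 0; observed 1. Eliminates g0 stuck-at-0.
Only g1 stuck-at-0 is consistent with every test.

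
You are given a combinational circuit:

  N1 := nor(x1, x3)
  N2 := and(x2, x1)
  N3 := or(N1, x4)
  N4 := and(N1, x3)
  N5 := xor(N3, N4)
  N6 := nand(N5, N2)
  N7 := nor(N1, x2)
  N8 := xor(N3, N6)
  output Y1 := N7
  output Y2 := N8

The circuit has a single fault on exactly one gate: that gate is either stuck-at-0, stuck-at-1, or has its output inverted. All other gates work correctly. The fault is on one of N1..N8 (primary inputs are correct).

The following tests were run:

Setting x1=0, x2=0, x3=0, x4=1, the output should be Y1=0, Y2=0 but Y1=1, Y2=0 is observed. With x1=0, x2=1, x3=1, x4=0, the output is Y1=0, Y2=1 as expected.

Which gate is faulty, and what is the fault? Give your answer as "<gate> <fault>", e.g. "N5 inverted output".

Fault-free values for test 1 (x1=0, x2=0, x3=0, x4=1): N1=1, N2=0, N3=1, N4=0, N5=1, N6=1, N7=0, N8=0, giving Y1=0, Y2=0. Observed Y1=1, Y2=0.
Test 1: faults giving observed Y1=1, Y2=0 are {N1 stuck-at-0, N1 inverted output, N7 stuck-at-1, N7 inverted output}.
Test 2 (x1=0, x2=1, x3=1, x4=0): fault-free N1=0, N2=0, N3=0, N4=0, N5=0, N6=1, N7=0, N8=1 → Y1=0, Y2=1; observed Y1=0, Y2=1. Eliminates N1 inverted output, N7 stuck-at-1, N7 inverted output.
Only N1 stuck-at-0 is consistent with every test.

N1 stuck-at-0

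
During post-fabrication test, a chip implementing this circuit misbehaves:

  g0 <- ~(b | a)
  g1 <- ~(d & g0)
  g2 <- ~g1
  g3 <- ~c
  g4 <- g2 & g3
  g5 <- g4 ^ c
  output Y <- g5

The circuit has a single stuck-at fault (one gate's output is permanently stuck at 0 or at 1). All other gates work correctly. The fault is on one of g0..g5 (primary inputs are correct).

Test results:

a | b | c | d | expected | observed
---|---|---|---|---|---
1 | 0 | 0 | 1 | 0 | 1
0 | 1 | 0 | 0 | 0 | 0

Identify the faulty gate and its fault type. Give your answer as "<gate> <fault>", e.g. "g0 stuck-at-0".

Fault-free values for test 1 (a=1, b=0, c=0, d=1): g0=0, g1=1, g2=0, g3=1, g4=0, g5=0, giving Y=0. Observed 1.
Test 1: faults giving observed 1 are {g0 stuck-at-1, g1 stuck-at-0, g2 stuck-at-1, g4 stuck-at-1, g5 stuck-at-1}.
Test 2 (a=0, b=1, c=0, d=0): fault-free g0=0, g1=1, g2=0, g3=1, g4=0, g5=0 → 0; observed 0. Eliminates g1 stuck-at-0, g2 stuck-at-1, g4 stuck-at-1, g5 stuck-at-1.
Only g0 stuck-at-1 is consistent with every test.

g0 stuck-at-1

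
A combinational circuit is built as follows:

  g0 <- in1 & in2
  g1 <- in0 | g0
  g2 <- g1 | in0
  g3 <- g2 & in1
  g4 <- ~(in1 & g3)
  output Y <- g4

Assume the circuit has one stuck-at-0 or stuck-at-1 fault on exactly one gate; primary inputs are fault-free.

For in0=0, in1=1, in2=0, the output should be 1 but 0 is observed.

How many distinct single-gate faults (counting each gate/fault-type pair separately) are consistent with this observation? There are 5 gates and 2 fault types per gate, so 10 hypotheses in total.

Fault-free: g0=0, g1=0, g2=0, g3=0, g4=1 → 1. Observed 0.
  g0 stuck-at-0: output 1 ✗
  g0 stuck-at-1: output 0 ✓
  g1 stuck-at-0: output 1 ✗
  g1 stuck-at-1: output 0 ✓
  g2 stuck-at-0: output 1 ✗
  g2 stuck-at-1: output 0 ✓
  g3 stuck-at-0: output 1 ✗
  g3 stuck-at-1: output 0 ✓
  g4 stuck-at-0: output 0 ✓
  g4 stuck-at-1: output 1 ✗
Consistent faults: {g0 stuck-at-1, g1 stuck-at-1, g2 stuck-at-1, g3 stuck-at-1, g4 stuck-at-0} — 5 in all.

5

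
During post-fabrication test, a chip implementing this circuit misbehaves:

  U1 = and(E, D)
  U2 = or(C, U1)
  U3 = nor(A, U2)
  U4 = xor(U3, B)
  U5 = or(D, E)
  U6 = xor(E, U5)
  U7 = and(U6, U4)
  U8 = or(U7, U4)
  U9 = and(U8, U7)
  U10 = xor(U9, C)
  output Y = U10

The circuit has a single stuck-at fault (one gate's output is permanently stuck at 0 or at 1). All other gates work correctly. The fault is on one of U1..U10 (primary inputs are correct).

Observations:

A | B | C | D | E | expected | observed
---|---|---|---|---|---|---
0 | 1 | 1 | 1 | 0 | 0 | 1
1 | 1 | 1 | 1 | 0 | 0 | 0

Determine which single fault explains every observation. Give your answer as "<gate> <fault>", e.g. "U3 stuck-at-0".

U2 stuck-at-0

Fault-free values for test 1 (A=0, B=1, C=1, D=1, E=0): U1=0, U2=1, U3=0, U4=1, U5=1, U6=1, U7=1, U8=1, U9=1, U10=0, giving Y=0. Observed 1.
Test 1: faults giving observed 1 are {U2 stuck-at-0, U3 stuck-at-1, U4 stuck-at-0, U5 stuck-at-0, U6 stuck-at-0, U7 stuck-at-0, U8 stuck-at-0, U9 stuck-at-0, U10 stuck-at-1}.
Test 2 (A=1, B=1, C=1, D=1, E=0): fault-free U1=0, U2=1, U3=0, U4=1, U5=1, U6=1, U7=1, U8=1, U9=1, U10=0 → 0; observed 0. Eliminates U3 stuck-at-1, U4 stuck-at-0, U5 stuck-at-0, U6 stuck-at-0, U7 stuck-at-0, U8 stuck-at-0, U9 stuck-at-0, U10 stuck-at-1.
Only U2 stuck-at-0 is consistent with every test.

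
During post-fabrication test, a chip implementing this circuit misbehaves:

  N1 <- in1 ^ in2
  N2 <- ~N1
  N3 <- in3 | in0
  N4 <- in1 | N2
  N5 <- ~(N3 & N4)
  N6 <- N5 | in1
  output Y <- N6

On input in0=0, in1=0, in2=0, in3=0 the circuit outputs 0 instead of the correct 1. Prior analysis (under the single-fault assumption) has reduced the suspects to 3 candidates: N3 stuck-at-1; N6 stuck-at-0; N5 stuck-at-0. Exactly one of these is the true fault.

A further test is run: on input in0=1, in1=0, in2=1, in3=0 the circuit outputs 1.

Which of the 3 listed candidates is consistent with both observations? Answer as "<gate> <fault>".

N3 stuck-at-1

Evaluate each candidate on input in0=1, in1=0, in2=1, in3=0:
  N3 stuck-at-1: N1=1, N2=0, N3=1 [stuck-at-1], N4=0, N5=1, N6=1 → 1 — matches
  N6 stuck-at-0: N1=1, N2=0, N3=1, N4=0, N5=1, N6=0 [stuck-at-0] → 0 — eliminated
  N5 stuck-at-0: N1=1, N2=0, N3=1, N4=0, N5=0 [stuck-at-0], N6=0 → 0 — eliminated
Only N3 stuck-at-1 reproduces the observed 1.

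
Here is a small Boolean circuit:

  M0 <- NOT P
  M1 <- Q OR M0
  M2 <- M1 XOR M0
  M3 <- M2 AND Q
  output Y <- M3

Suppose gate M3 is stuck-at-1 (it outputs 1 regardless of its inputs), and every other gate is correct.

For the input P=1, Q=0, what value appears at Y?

1

Propagate with M3 forced: M0=0, M1=0, M2=0, M3=1 [stuck-at-1].
So Y = 1. (Without the fault it would be 0.)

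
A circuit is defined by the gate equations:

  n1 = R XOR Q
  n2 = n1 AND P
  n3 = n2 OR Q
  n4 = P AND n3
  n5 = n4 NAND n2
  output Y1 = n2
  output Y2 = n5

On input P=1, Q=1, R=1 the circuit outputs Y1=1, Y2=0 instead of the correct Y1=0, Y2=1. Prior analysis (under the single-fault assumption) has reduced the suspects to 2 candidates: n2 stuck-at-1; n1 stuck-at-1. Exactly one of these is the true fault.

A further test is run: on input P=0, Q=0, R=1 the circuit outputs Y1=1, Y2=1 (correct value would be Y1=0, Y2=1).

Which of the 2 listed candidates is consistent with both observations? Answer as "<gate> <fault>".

n2 stuck-at-1

Evaluate each candidate on input P=0, Q=0, R=1:
  n2 stuck-at-1: n1=1, n2=1 [stuck-at-1], n3=1, n4=0, n5=1 → Y1=1, Y2=1 — matches
  n1 stuck-at-1: n1=1 [stuck-at-1], n2=0, n3=0, n4=0, n5=1 → Y1=0, Y2=1 — eliminated
Only n2 stuck-at-1 reproduces the observed Y1=1, Y2=1.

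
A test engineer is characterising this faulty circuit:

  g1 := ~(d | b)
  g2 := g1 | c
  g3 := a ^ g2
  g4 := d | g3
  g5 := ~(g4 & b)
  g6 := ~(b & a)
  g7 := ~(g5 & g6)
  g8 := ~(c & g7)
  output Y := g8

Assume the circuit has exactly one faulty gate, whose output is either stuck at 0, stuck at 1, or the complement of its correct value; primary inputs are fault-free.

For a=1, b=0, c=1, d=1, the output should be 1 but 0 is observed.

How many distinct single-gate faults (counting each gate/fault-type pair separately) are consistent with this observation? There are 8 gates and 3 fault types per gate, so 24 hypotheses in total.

8

Fault-free: g1=0, g2=1, g3=0, g4=1, g5=1, g6=1, g7=0, g8=1 → 1. Observed 0.
  g1: none of the 3 fault types match ✗
  g2: none of the 3 fault types match ✗
  g3: none of the 3 fault types match ✗
  g4: none of the 3 fault types match ✗
  g5: stuck-at-0, inverted output ✓; others ✗
  g6: stuck-at-0, inverted output ✓; others ✗
  g7: stuck-at-1, inverted output ✓; others ✗
  g8: stuck-at-0, inverted output ✓; others ✗
Consistent faults: {g5 stuck-at-0, g5 inverted output, g6 stuck-at-0, g6 inverted output, g7 stuck-at-1, g7 inverted output, g8 stuck-at-0, g8 inverted output} — 8 in all.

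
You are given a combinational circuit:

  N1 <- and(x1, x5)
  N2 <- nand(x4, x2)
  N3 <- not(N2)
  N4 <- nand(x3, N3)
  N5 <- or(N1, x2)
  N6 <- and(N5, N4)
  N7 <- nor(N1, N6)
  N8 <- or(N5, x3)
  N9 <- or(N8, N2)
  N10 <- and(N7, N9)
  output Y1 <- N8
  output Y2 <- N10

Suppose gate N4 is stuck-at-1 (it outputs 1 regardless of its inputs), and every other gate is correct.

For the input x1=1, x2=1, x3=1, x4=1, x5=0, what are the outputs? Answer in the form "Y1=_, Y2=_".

Propagate with N4 forced: N1=0, N2=0, N3=1, N4=1 [stuck-at-1], N5=1, N6=1, N7=0, N8=1, N9=1, N10=0.
So the outputs are Y1=1, Y2=0. (Without the fault they would be Y1=1, Y2=1.)

Y1=1, Y2=0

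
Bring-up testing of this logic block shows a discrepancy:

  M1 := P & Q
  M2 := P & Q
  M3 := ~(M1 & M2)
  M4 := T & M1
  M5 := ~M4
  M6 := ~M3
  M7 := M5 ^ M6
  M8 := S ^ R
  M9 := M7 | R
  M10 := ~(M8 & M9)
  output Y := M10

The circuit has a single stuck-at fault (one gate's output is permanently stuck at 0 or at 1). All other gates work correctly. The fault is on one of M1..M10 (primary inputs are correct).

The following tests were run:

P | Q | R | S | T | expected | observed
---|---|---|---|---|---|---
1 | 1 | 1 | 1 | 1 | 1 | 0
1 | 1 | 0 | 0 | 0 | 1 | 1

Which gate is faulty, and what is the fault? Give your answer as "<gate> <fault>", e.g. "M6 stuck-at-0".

M8 stuck-at-1

Fault-free values for test 1 (P=1, Q=1, R=1, S=1, T=1): M1=1, M2=1, M3=0, M4=1, M5=0, M6=1, M7=1, M8=0, M9=1, M10=1, giving Y=1. Observed 0.
Test 1: faults giving observed 0 are {M8 stuck-at-1, M10 stuck-at-0}.
Test 2 (P=1, Q=1, R=0, S=0, T=0): fault-free M1=1, M2=1, M3=0, M4=0, M5=1, M6=1, M7=0, M8=0, M9=0, M10=1 → 1; observed 1. Eliminates M10 stuck-at-0.
Only M8 stuck-at-1 is consistent with every test.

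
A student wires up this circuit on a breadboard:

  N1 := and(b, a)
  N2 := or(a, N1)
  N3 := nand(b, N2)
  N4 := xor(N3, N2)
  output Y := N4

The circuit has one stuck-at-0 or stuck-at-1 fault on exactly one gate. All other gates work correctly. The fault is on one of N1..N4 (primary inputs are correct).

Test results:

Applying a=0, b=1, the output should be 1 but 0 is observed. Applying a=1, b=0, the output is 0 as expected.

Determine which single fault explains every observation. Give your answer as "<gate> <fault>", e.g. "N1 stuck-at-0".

N4 stuck-at-0

Fault-free values for test 1 (a=0, b=1): N1=0, N2=0, N3=1, N4=1, giving Y=1. Observed 0.
Test 1: faults giving observed 0 are {N3 stuck-at-0, N4 stuck-at-0}.
Test 2 (a=1, b=0): fault-free N1=0, N2=1, N3=1, N4=0 → 0; observed 0. Eliminates N3 stuck-at-0.
Only N4 stuck-at-0 is consistent with every test.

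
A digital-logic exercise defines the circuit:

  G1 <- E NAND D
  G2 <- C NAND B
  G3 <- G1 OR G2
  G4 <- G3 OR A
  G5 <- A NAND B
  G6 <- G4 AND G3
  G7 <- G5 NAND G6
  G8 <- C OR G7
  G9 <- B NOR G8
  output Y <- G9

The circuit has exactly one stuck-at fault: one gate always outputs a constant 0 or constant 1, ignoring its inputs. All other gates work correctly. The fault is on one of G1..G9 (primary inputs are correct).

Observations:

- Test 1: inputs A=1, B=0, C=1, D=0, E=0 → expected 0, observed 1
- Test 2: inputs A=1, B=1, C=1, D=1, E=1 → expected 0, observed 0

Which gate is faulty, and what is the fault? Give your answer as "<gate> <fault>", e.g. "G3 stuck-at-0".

G8 stuck-at-0

Fault-free values for test 1 (A=1, B=0, C=1, D=0, E=0): G1=1, G2=1, G3=1, G4=1, G5=1, G6=1, G7=0, G8=1, G9=0, giving Y=0. Observed 1.
Test 1: faults giving observed 1 are {G8 stuck-at-0, G9 stuck-at-1}.
Test 2 (A=1, B=1, C=1, D=1, E=1): fault-free G1=0, G2=0, G3=0, G4=1, G5=0, G6=0, G7=1, G8=1, G9=0 → 0; observed 0. Eliminates G9 stuck-at-1.
Only G8 stuck-at-0 is consistent with every test.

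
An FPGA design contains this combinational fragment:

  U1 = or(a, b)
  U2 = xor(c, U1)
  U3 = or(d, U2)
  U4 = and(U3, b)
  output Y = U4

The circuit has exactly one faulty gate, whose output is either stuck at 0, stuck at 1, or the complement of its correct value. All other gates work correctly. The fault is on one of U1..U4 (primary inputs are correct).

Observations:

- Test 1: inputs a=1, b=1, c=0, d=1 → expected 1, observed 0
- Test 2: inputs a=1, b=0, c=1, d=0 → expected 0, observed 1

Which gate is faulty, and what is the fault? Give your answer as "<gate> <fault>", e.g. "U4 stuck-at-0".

Fault-free values for test 1 (a=1, b=1, c=0, d=1): U1=1, U2=1, U3=1, U4=1, giving Y=1. Observed 0.
Test 1: faults giving observed 0 are {U3 stuck-at-0, U3 inverted output, U4 stuck-at-0, U4 inverted output}.
Test 2 (a=1, b=0, c=1, d=0): fault-free U1=1, U2=0, U3=0, U4=0 → 0; observed 1. Eliminates U3 stuck-at-0, U3 inverted output, U4 stuck-at-0.
Only U4 inverted output is consistent with every test.

U4 inverted output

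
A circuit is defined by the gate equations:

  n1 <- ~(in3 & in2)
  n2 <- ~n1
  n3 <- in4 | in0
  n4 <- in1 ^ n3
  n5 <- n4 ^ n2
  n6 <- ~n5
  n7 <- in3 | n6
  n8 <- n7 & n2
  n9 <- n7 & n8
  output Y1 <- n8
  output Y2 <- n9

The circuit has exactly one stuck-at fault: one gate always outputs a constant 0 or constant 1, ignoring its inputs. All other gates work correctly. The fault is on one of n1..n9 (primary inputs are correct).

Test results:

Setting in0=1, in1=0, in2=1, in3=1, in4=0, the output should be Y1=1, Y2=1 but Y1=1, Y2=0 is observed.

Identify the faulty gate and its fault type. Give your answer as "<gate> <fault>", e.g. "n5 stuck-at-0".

n9 stuck-at-0

Fault-free values for test 1 (in0=1, in1=0, in2=1, in3=1, in4=0): n1=0, n2=1, n3=1, n4=1, n5=0, n6=1, n7=1, n8=1, n9=1, giving Y1=1, Y2=1. Observed Y1=1, Y2=0.
Test 1: faults giving observed Y1=1, Y2=0 are {n9 stuck-at-0}.
Only n9 stuck-at-0 is consistent with every test.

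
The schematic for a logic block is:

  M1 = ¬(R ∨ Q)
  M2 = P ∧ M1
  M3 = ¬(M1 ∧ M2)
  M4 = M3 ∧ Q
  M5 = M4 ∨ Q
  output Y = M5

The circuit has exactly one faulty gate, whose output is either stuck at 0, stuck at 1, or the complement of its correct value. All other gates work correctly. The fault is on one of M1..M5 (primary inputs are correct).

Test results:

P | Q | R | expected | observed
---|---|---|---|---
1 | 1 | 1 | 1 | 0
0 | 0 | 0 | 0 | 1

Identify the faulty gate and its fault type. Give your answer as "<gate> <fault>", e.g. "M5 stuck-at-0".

Fault-free values for test 1 (P=1, Q=1, R=1): M1=0, M2=0, M3=1, M4=1, M5=1, giving Y=1. Observed 0.
Test 1: faults giving observed 0 are {M5 stuck-at-0, M5 inverted output}.
Test 2 (P=0, Q=0, R=0): fault-free M1=1, M2=0, M3=1, M4=0, M5=0 → 0; observed 1. Eliminates M5 stuck-at-0.
Only M5 inverted output is consistent with every test.

M5 inverted output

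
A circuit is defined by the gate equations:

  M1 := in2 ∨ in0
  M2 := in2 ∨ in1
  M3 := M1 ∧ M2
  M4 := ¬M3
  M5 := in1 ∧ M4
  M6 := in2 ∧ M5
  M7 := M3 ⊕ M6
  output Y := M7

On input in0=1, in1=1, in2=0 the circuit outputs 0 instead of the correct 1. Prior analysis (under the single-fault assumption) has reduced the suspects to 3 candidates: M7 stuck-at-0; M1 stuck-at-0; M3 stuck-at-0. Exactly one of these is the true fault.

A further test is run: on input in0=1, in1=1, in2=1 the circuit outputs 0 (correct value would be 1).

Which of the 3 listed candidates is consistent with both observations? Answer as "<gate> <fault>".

M7 stuck-at-0

Evaluate each candidate on input in0=1, in1=1, in2=1:
  M7 stuck-at-0: M1=1, M2=1, M3=1, M4=0, M5=0, M6=0, M7=0 [stuck-at-0] → 0 — matches
  M1 stuck-at-0: M1=0 [stuck-at-0], M2=1, M3=0, M4=1, M5=1, M6=1, M7=1 → 1 — eliminated
  M3 stuck-at-0: M1=1, M2=1, M3=0 [stuck-at-0], M4=1, M5=1, M6=1, M7=1 → 1 — eliminated
Only M7 stuck-at-0 reproduces the observed 0.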